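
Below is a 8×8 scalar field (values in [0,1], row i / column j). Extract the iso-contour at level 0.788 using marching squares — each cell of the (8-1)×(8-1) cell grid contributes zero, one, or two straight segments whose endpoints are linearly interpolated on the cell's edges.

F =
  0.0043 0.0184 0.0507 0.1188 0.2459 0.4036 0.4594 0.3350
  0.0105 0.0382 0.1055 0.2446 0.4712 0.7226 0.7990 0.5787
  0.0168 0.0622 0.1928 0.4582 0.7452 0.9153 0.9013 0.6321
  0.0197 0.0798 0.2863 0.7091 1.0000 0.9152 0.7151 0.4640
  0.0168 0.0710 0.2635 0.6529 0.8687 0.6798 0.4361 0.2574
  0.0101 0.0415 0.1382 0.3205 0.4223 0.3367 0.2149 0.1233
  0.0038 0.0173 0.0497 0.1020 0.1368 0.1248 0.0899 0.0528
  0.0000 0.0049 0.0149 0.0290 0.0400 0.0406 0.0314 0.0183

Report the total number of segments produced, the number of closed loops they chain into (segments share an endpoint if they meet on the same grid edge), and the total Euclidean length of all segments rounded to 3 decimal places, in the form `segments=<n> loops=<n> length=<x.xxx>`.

segments=14 loops=1 length=9.385

cell (0,5): code 0100 → (0.968,6.000)–(1.000,5.856)
cell (0,6): code 1000 → (1.000,6.050)–(0.968,6.000)
cell (1,4): code 0100 → (1.339,5.000)–(2.000,4.252)
cell (1,5): code 1110 → (1.000,5.856)–(1.339,5.000)
cell (1,6): code 1001 → (2.000,6.421)–(1.000,6.050)
cell (2,3): code 0100 → (2.168,4.000)–(3.000,3.271)
cell (2,4): code 1110 → (2.000,4.252)–(2.168,4.000)
cell (2,5): code 1011 → (3.000,5.636)–(2.608,6.000)
cell (2,6): code 0001 → (2.608,6.000)–(2.000,6.421)
cell (3,3): code 0110 → (3.000,3.271)–(4.000,3.626)
cell (3,4): code 1011 → (4.000,4.427)–(3.540,5.000)
cell (3,5): code 0001 → (3.540,5.000)–(3.000,5.636)
cell (4,3): code 0010 → (4.000,3.626)–(4.181,4.000)
cell (4,4): code 0001 → (4.181,4.000)–(4.000,4.427)
total: 14 segments, chained into 1 closed loop(s), length Σ = 9.385074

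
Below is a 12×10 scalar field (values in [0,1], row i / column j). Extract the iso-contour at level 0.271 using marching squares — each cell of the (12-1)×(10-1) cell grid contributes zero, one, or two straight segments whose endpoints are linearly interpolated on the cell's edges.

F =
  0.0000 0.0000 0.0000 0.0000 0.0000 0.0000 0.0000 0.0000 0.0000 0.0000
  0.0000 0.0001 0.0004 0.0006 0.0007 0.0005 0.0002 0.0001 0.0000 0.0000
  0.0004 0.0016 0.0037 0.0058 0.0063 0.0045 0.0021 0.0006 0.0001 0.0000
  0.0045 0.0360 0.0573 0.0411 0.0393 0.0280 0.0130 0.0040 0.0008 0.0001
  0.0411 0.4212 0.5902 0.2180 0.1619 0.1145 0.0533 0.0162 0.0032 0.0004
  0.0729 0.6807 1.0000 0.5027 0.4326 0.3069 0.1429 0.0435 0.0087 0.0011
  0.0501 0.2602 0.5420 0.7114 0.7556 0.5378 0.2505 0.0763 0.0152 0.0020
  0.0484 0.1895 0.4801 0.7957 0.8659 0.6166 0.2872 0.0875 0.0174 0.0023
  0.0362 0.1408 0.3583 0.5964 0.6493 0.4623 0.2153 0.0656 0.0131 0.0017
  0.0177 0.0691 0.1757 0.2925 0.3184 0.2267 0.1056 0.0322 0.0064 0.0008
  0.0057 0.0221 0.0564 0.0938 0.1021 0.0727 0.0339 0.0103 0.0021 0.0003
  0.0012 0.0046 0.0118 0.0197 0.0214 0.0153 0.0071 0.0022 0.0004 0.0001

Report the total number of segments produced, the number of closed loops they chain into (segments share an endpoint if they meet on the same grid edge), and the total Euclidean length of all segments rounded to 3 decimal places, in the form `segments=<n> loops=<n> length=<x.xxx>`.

cell (3,0): code 0100 → (3.610,1.000)–(4.000,0.605)
cell (3,1): code 1100 → (3.401,2.000)–(3.610,1.000)
cell (3,2): code 1000 → (4.000,2.858)–(3.401,2.000)
cell (4,0): code 0110 → (4.000,0.605)–(5.000,0.326)
cell (4,2): code 1101 → (4.186,3.000)–(4.000,2.858)
cell (4,3): code 1100 → (4.403,4.000)–(4.186,3.000)
cell (4,4): code 1100 → (4.813,5.000)–(4.403,4.000)
cell (4,5): code 1000 → (5.000,5.219)–(4.813,5.000)
cell (5,0): code 0010 → (5.000,0.326)–(5.974,1.000)
cell (5,1): code 0111 → (5.974,1.000)–(6.000,1.038)
cell (5,5): code 1001 → (6.000,5.929)–(5.000,5.219)
cell (6,1): code 0110 → (6.000,1.038)–(7.000,1.280)
cell (6,5): code 1101 → (6.559,6.000)–(6.000,5.929)
cell (6,6): code 1000 → (7.000,6.081)–(6.559,6.000)
cell (7,1): code 0110 → (7.000,1.280)–(8.000,1.599)
cell (7,5): code 1011 → (8.000,5.774)–(7.225,6.000)
cell (7,6): code 0001 → (7.225,6.000)–(7.000,6.081)
cell (8,1): code 0010 → (8.000,1.599)–(8.478,2.000)
cell (8,2): code 0111 → (8.478,2.000)–(9.000,2.816)
cell (8,4): code 1011 → (9.000,4.517)–(8.812,5.000)
cell (8,5): code 0001 → (8.812,5.000)–(8.000,5.774)
cell (9,2): code 0010 → (9.000,2.816)–(9.108,3.000)
cell (9,3): code 0011 → (9.108,3.000)–(9.219,4.000)
cell (9,4): code 0001 → (9.219,4.000)–(9.000,4.517)
total: 24 segments, chained into 1 closed loop(s), length Σ = 17.895317

segments=24 loops=1 length=17.895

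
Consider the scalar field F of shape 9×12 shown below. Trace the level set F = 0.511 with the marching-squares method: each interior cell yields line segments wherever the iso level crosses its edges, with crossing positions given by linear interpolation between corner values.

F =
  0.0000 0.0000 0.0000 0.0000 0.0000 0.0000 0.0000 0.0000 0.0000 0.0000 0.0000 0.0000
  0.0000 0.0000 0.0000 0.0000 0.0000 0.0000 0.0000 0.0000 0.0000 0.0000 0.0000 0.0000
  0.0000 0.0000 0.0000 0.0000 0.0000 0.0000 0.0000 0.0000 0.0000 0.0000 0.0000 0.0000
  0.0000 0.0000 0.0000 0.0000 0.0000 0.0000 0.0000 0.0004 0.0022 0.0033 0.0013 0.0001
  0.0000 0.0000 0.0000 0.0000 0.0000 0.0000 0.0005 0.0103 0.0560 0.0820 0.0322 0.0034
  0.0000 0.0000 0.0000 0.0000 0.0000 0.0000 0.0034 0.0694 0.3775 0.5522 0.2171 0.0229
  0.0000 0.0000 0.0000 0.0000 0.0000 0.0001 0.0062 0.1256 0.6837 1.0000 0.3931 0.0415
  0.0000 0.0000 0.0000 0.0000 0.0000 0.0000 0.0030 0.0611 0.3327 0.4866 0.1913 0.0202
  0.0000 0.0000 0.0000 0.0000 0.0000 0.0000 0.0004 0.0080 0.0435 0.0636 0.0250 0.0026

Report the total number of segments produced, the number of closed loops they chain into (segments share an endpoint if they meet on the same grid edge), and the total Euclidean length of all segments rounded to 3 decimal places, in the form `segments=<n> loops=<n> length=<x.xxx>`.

segments=8 loops=1 length=6.066

cell (4,8): code 0100 → (4.912,9.000)–(5.000,8.764)
cell (4,9): code 1000 → (5.000,9.123)–(4.912,9.000)
cell (5,7): code 0100 → (5.436,8.000)–(6.000,7.691)
cell (5,8): code 1110 → (5.000,8.764)–(5.436,8.000)
cell (5,9): code 1001 → (6.000,9.806)–(5.000,9.123)
cell (6,7): code 0010 → (6.000,7.691)–(6.492,8.000)
cell (6,8): code 0011 → (6.492,8.000)–(6.952,9.000)
cell (6,9): code 0001 → (6.952,9.000)–(6.000,9.806)
total: 8 segments, chained into 1 closed loop(s), length Σ = 6.066263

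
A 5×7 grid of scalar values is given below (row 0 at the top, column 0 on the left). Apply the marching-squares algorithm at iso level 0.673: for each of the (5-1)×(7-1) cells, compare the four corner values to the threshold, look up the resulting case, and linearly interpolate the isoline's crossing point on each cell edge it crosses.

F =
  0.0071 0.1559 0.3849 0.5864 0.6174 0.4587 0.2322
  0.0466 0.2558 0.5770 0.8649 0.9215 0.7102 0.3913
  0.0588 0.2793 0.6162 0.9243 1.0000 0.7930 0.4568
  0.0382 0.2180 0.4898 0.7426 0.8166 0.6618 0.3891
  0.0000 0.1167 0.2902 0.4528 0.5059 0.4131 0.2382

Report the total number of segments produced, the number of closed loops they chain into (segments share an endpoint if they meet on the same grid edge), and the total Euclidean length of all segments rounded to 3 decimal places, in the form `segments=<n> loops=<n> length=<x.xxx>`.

segments=12 loops=1 length=10.054

cell (0,2): code 0100 → (0.311,3.000)–(1.000,2.333)
cell (0,3): code 1100 → (0.183,4.000)–(0.311,3.000)
cell (0,4): code 1100 → (0.852,5.000)–(0.183,4.000)
cell (0,5): code 1000 → (1.000,5.117)–(0.852,5.000)
cell (1,2): code 0110 → (1.000,2.333)–(2.000,2.184)
cell (1,5): code 1001 → (2.000,5.357)–(1.000,5.117)
cell (2,2): code 0110 → (2.000,2.184)–(3.000,2.725)
cell (2,4): code 1011 → (3.000,4.928)–(2.915,5.000)
cell (2,5): code 0001 → (2.915,5.000)–(2.000,5.357)
cell (3,2): code 0010 → (3.000,2.725)–(3.240,3.000)
cell (3,3): code 0011 → (3.240,3.000)–(3.462,4.000)
cell (3,4): code 0001 → (3.462,4.000)–(3.000,4.928)
total: 12 segments, chained into 1 closed loop(s), length Σ = 10.054499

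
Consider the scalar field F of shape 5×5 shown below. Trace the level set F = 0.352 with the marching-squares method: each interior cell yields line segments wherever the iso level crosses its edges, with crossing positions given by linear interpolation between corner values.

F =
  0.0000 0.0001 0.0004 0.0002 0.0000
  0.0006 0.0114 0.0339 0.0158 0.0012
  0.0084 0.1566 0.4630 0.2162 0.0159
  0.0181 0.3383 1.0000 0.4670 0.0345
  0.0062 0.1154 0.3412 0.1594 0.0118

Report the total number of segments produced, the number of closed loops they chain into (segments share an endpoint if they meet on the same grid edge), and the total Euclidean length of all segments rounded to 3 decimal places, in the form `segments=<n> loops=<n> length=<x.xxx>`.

cell (1,1): code 0100 → (1.741,2.000)–(2.000,1.638)
cell (1,2): code 1000 → (2.000,2.450)–(1.741,2.000)
cell (2,1): code 0110 → (2.000,1.638)–(3.000,1.021)
cell (2,2): code 1101 → (2.541,3.000)–(2.000,2.450)
cell (2,3): code 1000 → (3.000,3.266)–(2.541,3.000)
cell (3,1): code 0010 → (3.000,1.021)–(3.984,2.000)
cell (3,2): code 0011 → (3.984,2.000)–(3.374,3.000)
cell (3,3): code 0001 → (3.374,3.000)–(3.000,3.266)
total: 8 segments, chained into 1 closed loop(s), length Σ = 6.459053

segments=8 loops=1 length=6.459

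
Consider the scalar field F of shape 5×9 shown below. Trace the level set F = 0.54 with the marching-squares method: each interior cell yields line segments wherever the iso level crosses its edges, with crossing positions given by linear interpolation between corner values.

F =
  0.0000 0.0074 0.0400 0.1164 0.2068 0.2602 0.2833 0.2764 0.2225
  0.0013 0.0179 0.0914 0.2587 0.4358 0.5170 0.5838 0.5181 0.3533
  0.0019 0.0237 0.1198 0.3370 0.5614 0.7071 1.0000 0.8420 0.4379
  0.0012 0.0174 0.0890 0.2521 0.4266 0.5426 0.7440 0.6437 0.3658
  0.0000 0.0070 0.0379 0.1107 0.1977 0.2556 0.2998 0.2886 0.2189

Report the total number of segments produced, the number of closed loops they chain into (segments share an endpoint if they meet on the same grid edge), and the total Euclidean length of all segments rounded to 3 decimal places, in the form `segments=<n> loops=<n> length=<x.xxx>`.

segments=14 loops=1 length=9.826

cell (0,5): code 0100 → (0.854,6.000)–(1.000,5.344)
cell (0,6): code 1000 → (1.000,6.667)–(0.854,6.000)
cell (1,3): code 0100 → (1.830,4.000)–(2.000,3.905)
cell (1,4): code 1100 → (1.121,5.000)–(1.830,4.000)
cell (1,5): code 1110 → (1.000,5.344)–(1.121,5.000)
cell (1,6): code 1101 → (1.068,7.000)–(1.000,6.667)
cell (1,7): code 1000 → (2.000,7.747)–(1.068,7.000)
cell (2,3): code 0010 → (2.000,3.905)–(2.159,4.000)
cell (2,4): code 0111 → (2.159,4.000)–(3.000,4.978)
cell (2,7): code 1001 → (3.000,7.373)–(2.000,7.747)
cell (3,4): code 0010 → (3.000,4.978)–(3.009,5.000)
cell (3,5): code 0011 → (3.009,5.000)–(3.459,6.000)
cell (3,6): code 0011 → (3.459,6.000)–(3.292,7.000)
cell (3,7): code 0001 → (3.292,7.000)–(3.000,7.373)
total: 14 segments, chained into 1 closed loop(s), length Σ = 9.826186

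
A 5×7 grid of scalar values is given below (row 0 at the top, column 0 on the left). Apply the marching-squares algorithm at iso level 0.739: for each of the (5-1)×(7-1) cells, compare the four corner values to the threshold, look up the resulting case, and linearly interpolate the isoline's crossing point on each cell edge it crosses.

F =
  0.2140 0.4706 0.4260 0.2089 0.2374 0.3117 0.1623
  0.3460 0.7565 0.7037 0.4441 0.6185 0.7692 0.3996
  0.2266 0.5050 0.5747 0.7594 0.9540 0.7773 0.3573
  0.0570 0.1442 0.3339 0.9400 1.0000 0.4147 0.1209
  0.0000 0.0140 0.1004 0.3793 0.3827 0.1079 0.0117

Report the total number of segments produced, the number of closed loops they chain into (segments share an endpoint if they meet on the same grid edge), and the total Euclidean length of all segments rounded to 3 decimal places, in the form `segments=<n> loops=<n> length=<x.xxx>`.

segments=16 loops=2 length=8.627

cell (0,0): code 0100 → (0.939,1.000)–(1.000,0.957)
cell (0,1): code 1000 → (1.000,1.331)–(0.939,1.000)
cell (0,4): code 0100 → (0.934,5.000)–(1.000,4.800)
cell (0,5): code 1000 → (1.000,5.082)–(0.934,5.000)
cell (1,0): code 0010 → (1.000,0.957)–(1.070,1.000)
cell (1,1): code 0001 → (1.070,1.000)–(1.000,1.331)
cell (1,2): code 0100 → (1.935,3.000)–(2.000,2.890)
cell (1,3): code 1100 → (1.359,4.000)–(1.935,3.000)
cell (1,4): code 1110 → (1.000,4.800)–(1.359,4.000)
cell (1,5): code 1001 → (2.000,5.091)–(1.000,5.082)
cell (2,2): code 0110 → (2.000,2.890)–(3.000,2.668)
cell (2,4): code 1011 → (3.000,4.446)–(2.106,5.000)
cell (2,5): code 0001 → (2.106,5.000)–(2.000,5.091)
cell (3,2): code 0010 → (3.000,2.668)–(3.358,3.000)
cell (3,3): code 0011 → (3.358,3.000)–(3.423,4.000)
cell (3,4): code 0001 → (3.423,4.000)–(3.000,4.446)
total: 16 segments, chained into 2 closed loop(s), length Σ = 8.627373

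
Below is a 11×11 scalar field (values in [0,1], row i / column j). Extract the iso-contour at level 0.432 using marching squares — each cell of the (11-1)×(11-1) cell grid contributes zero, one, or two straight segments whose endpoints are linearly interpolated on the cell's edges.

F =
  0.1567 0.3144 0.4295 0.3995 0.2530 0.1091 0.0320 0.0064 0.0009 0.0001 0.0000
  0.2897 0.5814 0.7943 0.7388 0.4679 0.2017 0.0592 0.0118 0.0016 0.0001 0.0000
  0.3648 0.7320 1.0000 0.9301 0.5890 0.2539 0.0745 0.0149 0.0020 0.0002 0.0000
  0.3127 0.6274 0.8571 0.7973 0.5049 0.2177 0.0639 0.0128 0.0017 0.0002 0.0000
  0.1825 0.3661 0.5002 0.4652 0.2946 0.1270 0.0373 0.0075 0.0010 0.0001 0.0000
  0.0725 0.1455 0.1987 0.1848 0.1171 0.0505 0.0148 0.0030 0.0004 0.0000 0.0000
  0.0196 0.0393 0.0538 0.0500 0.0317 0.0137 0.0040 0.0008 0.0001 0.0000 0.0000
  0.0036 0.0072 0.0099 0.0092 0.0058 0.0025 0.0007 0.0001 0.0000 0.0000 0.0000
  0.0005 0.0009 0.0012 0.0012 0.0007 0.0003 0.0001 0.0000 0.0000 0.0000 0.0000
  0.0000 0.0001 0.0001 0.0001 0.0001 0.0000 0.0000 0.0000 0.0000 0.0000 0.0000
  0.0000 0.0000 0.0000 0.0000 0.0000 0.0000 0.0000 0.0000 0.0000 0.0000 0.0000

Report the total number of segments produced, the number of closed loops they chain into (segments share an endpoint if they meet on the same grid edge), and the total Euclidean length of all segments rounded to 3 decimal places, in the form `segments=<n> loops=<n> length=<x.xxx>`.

cell (0,0): code 0100 → (0.440,1.000)–(1.000,0.488)
cell (0,1): code 1100 → (0.007,2.000)–(0.440,1.000)
cell (0,2): code 1100 → (0.096,3.000)–(0.007,2.000)
cell (0,3): code 1100 → (0.833,4.000)–(0.096,3.000)
cell (0,4): code 1000 → (1.000,4.135)–(0.833,4.000)
cell (1,0): code 0110 → (1.000,0.488)–(2.000,0.183)
cell (1,4): code 1001 → (2.000,4.469)–(1.000,4.135)
cell (2,0): code 0110 → (2.000,0.183)–(3.000,0.379)
cell (2,4): code 1001 → (3.000,4.254)–(2.000,4.469)
cell (3,0): code 0010 → (3.000,0.379)–(3.748,1.000)
cell (3,1): code 0111 → (3.748,1.000)–(4.000,1.491)
cell (3,3): code 1011 → (4.000,3.195)–(3.347,4.000)
cell (3,4): code 0001 → (3.347,4.000)–(3.000,4.254)
cell (4,1): code 0010 → (4.000,1.491)–(4.226,2.000)
cell (4,2): code 0011 → (4.226,2.000)–(4.118,3.000)
cell (4,3): code 0001 → (4.118,3.000)–(4.000,3.195)
total: 16 segments, chained into 1 closed loop(s), length Σ = 13.232207

segments=16 loops=1 length=13.232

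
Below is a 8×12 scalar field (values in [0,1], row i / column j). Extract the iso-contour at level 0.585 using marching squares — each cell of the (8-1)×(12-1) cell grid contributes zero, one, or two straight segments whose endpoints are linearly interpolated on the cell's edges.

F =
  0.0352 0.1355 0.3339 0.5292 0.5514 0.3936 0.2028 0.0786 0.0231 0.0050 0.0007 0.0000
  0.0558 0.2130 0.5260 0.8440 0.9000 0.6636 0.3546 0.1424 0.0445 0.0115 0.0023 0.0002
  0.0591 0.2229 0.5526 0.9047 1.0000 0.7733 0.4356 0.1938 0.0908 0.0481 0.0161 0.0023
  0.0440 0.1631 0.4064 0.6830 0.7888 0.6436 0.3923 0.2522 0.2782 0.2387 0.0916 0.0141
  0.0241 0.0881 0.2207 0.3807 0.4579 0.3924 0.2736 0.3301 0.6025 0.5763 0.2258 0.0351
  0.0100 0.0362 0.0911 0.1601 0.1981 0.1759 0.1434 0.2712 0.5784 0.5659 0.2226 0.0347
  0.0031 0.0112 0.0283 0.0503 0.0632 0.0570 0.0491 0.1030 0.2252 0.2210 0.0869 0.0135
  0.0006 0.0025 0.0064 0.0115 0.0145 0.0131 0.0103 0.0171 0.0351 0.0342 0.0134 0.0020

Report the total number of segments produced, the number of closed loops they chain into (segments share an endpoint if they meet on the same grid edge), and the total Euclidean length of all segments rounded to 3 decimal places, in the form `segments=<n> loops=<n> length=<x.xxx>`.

segments=16 loops=2 length=13.356

cell (0,2): code 0100 → (0.177,3.000)–(1.000,2.186)
cell (0,3): code 1100 → (0.096,4.000)–(0.177,3.000)
cell (0,4): code 1100 → (0.709,5.000)–(0.096,4.000)
cell (0,5): code 1000 → (1.000,5.254)–(0.709,5.000)
cell (1,2): code 0110 → (1.000,2.186)–(2.000,2.092)
cell (1,5): code 1001 → (2.000,5.558)–(1.000,5.254)
cell (2,2): code 0110 → (2.000,2.092)–(3.000,2.646)
cell (2,5): code 1001 → (3.000,5.233)–(2.000,5.558)
cell (3,2): code 0010 → (3.000,2.646)–(3.324,3.000)
cell (3,3): code 0011 → (3.324,3.000)–(3.616,4.000)
cell (3,4): code 0011 → (3.616,4.000)–(3.233,5.000)
cell (3,5): code 0001 → (3.233,5.000)–(3.000,5.233)
cell (3,7): code 0100 → (3.946,8.000)–(4.000,7.936)
cell (3,8): code 1000 → (4.000,8.668)–(3.946,8.000)
cell (4,7): code 0010 → (4.000,7.936)–(4.726,8.000)
cell (4,8): code 0001 → (4.726,8.000)–(4.000,8.668)
total: 16 segments, chained into 2 closed loop(s), length Σ = 13.355967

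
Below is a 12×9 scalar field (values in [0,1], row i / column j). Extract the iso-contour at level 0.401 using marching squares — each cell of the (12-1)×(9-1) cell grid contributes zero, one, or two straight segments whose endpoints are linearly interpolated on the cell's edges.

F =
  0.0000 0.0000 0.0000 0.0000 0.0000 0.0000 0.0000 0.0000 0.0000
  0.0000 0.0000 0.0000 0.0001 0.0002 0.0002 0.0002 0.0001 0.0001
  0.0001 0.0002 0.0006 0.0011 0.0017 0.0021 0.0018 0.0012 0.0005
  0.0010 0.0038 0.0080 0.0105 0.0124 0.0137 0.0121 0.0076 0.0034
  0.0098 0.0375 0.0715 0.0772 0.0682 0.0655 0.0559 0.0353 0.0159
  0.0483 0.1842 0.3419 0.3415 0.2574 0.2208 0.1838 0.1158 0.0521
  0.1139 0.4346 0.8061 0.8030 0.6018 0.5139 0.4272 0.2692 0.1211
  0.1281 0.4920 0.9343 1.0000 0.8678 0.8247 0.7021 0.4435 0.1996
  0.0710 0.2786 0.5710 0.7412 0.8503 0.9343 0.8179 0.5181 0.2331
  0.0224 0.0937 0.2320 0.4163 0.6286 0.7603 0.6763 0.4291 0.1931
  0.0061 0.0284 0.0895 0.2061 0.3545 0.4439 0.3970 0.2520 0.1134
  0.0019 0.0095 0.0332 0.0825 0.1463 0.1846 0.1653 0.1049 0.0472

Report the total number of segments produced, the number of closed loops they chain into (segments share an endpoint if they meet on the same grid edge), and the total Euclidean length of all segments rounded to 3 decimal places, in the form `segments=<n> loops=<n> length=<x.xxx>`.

segments=24 loops=1 length=18.162

cell (5,0): code 0100 → (5.866,1.000)–(6.000,0.895)
cell (5,1): code 1100 → (5.127,2.000)–(5.866,1.000)
cell (5,2): code 1100 → (5.129,3.000)–(5.127,2.000)
cell (5,3): code 1100 → (5.417,4.000)–(5.129,3.000)
cell (5,4): code 1100 → (5.615,5.000)–(5.417,4.000)
cell (5,5): code 1100 → (5.892,6.000)–(5.615,5.000)
cell (5,6): code 1000 → (6.000,6.166)–(5.892,6.000)
cell (6,0): code 0110 → (6.000,0.895)–(7.000,0.750)
cell (6,6): code 1101 → (6.756,7.000)–(6.000,6.166)
cell (6,7): code 1000 → (7.000,7.174)–(6.756,7.000)
cell (7,0): code 0010 → (7.000,0.750)–(7.426,1.000)
cell (7,1): code 0111 → (7.426,1.000)–(8.000,1.419)
cell (7,7): code 1001 → (8.000,7.411)–(7.000,7.174)
cell (8,1): code 0010 → (8.000,1.419)–(8.501,2.000)
cell (8,2): code 0111 → (8.501,2.000)–(9.000,2.917)
cell (8,7): code 1001 → (9.000,7.119)–(8.000,7.411)
cell (9,2): code 0010 → (9.000,2.917)–(9.073,3.000)
cell (9,3): code 0011 → (9.073,3.000)–(9.830,4.000)
cell (9,4): code 0111 → (9.830,4.000)–(10.000,4.520)
cell (9,5): code 1011 → (10.000,5.915)–(9.986,6.000)
cell (9,6): code 0011 → (9.986,6.000)–(9.159,7.000)
cell (9,7): code 0001 → (9.159,7.000)–(9.000,7.119)
cell (10,4): code 0010 → (10.000,4.520)–(10.165,5.000)
cell (10,5): code 0001 → (10.165,5.000)–(10.000,5.915)
total: 24 segments, chained into 1 closed loop(s), length Σ = 18.162006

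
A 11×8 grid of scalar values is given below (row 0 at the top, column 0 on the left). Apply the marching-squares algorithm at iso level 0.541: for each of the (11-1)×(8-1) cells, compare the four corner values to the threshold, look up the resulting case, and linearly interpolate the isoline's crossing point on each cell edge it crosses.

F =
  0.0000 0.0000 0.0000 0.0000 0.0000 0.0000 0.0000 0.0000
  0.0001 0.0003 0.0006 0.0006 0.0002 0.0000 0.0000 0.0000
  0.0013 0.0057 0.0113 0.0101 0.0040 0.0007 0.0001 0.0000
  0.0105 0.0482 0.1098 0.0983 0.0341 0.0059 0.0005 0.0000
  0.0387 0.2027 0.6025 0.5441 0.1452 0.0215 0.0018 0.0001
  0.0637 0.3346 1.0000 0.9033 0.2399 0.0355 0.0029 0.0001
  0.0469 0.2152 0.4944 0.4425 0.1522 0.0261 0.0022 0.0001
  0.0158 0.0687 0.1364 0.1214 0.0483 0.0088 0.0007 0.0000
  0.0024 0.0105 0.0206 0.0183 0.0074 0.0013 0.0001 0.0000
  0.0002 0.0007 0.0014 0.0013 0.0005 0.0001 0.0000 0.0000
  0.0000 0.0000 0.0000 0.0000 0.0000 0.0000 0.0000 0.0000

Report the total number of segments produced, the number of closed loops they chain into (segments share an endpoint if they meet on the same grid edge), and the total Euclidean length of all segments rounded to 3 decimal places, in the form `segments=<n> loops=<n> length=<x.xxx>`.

segments=8 loops=1 length=6.591

cell (3,1): code 0100 → (3.875,2.000)–(4.000,1.846)
cell (3,2): code 1100 → (3.993,3.000)–(3.875,2.000)
cell (3,3): code 1000 → (4.000,3.008)–(3.993,3.000)
cell (4,1): code 0110 → (4.000,1.846)–(5.000,1.310)
cell (4,3): code 1001 → (5.000,3.546)–(4.000,3.008)
cell (5,1): code 0010 → (5.000,1.310)–(5.908,2.000)
cell (5,2): code 0011 → (5.908,2.000)–(5.786,3.000)
cell (5,3): code 0001 → (5.786,3.000)–(5.000,3.546)
total: 8 segments, chained into 1 closed loop(s), length Σ = 6.590581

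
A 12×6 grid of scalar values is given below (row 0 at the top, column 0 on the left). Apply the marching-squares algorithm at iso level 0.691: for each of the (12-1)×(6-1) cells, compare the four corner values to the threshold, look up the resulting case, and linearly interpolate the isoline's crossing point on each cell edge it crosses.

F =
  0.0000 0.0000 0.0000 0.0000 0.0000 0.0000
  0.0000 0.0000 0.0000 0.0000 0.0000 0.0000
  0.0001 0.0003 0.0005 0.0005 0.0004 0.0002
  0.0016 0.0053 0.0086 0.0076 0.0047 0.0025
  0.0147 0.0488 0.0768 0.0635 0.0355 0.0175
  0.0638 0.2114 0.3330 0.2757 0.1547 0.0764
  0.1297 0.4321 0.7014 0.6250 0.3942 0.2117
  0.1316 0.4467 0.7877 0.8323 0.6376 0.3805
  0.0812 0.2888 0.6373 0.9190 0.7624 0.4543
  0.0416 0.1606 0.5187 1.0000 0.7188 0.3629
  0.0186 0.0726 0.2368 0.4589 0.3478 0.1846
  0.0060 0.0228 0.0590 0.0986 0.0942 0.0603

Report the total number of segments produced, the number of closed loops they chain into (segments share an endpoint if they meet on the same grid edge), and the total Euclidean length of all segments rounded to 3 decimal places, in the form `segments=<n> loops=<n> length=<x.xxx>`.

segments=14 loops=1 length=9.475

cell (5,1): code 0100 → (5.972,2.000)–(6.000,1.961)
cell (5,2): code 1000 → (6.000,2.136)–(5.972,2.000)
cell (6,1): code 0110 → (6.000,1.961)–(7.000,1.716)
cell (6,2): code 1101 → (6.318,3.000)–(6.000,2.136)
cell (6,3): code 1000 → (7.000,3.726)–(6.318,3.000)
cell (7,1): code 0010 → (7.000,1.716)–(7.643,2.000)
cell (7,2): code 0111 → (7.643,2.000)–(8.000,2.191)
cell (7,3): code 1101 → (7.428,4.000)–(7.000,3.726)
cell (7,4): code 1000 → (8.000,4.232)–(7.428,4.000)
cell (8,2): code 0110 → (8.000,2.191)–(9.000,2.358)
cell (8,4): code 1001 → (9.000,4.078)–(8.000,4.232)
cell (9,2): code 0010 → (9.000,2.358)–(9.571,3.000)
cell (9,3): code 0011 → (9.571,3.000)–(9.075,4.000)
cell (9,4): code 0001 → (9.075,4.000)–(9.000,4.078)
total: 14 segments, chained into 1 closed loop(s), length Σ = 9.475134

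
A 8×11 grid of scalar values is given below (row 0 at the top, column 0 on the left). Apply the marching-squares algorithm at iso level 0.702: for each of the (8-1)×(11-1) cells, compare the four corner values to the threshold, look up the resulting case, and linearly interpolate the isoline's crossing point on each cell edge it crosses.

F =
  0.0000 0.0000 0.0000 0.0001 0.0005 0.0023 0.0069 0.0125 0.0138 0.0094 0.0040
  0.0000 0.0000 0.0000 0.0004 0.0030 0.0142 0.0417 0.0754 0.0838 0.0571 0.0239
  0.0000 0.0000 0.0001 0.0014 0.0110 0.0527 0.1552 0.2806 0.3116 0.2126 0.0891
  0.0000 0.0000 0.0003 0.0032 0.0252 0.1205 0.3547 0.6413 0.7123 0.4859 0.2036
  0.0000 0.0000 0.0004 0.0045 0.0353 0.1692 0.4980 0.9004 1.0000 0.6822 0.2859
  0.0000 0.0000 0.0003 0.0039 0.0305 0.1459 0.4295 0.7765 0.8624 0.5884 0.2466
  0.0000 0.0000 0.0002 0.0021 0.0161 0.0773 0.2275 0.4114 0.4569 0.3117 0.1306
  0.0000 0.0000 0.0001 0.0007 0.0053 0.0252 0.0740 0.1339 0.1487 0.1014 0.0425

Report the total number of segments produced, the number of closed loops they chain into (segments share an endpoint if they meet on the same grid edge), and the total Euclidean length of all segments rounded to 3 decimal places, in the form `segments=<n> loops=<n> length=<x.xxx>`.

cell (2,7): code 0100 → (2.974,8.000)–(3.000,7.855)
cell (2,8): code 1000 → (3.000,8.045)–(2.974,8.000)
cell (3,6): code 0100 → (3.234,7.000)–(4.000,6.507)
cell (3,7): code 1110 → (3.000,7.855)–(3.234,7.000)
cell (3,8): code 1001 → (4.000,8.938)–(3.000,8.045)
cell (4,6): code 0110 → (4.000,6.507)–(5.000,6.785)
cell (4,8): code 1001 → (5.000,8.585)–(4.000,8.938)
cell (5,6): code 0010 → (5.000,6.785)–(5.204,7.000)
cell (5,7): code 0011 → (5.204,7.000)–(5.396,8.000)
cell (5,8): code 0001 → (5.396,8.000)–(5.000,8.585)
total: 10 segments, chained into 1 closed loop(s), length Σ = 7.456061

segments=10 loops=1 length=7.456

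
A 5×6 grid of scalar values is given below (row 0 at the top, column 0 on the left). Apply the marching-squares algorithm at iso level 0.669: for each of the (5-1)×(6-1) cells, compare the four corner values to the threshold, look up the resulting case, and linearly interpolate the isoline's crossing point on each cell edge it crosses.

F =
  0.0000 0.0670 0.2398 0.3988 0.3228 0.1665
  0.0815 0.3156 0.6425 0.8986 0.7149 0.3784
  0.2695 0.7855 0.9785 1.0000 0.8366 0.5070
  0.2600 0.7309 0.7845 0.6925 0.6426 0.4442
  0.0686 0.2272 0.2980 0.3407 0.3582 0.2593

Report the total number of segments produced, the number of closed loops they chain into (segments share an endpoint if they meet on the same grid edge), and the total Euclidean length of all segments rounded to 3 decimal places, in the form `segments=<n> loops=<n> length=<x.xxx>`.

cell (0,2): code 0100 → (0.541,3.000)–(1.000,2.103)
cell (0,3): code 1100 → (0.883,4.000)–(0.541,3.000)
cell (0,4): code 1000 → (1.000,4.136)–(0.883,4.000)
cell (1,0): code 0100 → (1.752,1.000)–(2.000,0.774)
cell (1,1): code 1100 → (1.079,2.000)–(1.752,1.000)
cell (1,2): code 1110 → (1.000,2.103)–(1.079,2.000)
cell (1,4): code 1001 → (2.000,4.508)–(1.000,4.136)
cell (2,0): code 0110 → (2.000,0.774)–(3.000,0.869)
cell (2,3): code 1011 → (3.000,3.471)–(2.864,4.000)
cell (2,4): code 0001 → (2.864,4.000)–(2.000,4.508)
cell (3,0): code 0010 → (3.000,0.869)–(3.123,1.000)
cell (3,1): code 0011 → (3.123,1.000)–(3.237,2.000)
cell (3,2): code 0011 → (3.237,2.000)–(3.067,3.000)
cell (3,3): code 0001 → (3.067,3.000)–(3.000,3.471)
total: 14 segments, chained into 1 closed loop(s), length Σ = 10.211751

segments=14 loops=1 length=10.212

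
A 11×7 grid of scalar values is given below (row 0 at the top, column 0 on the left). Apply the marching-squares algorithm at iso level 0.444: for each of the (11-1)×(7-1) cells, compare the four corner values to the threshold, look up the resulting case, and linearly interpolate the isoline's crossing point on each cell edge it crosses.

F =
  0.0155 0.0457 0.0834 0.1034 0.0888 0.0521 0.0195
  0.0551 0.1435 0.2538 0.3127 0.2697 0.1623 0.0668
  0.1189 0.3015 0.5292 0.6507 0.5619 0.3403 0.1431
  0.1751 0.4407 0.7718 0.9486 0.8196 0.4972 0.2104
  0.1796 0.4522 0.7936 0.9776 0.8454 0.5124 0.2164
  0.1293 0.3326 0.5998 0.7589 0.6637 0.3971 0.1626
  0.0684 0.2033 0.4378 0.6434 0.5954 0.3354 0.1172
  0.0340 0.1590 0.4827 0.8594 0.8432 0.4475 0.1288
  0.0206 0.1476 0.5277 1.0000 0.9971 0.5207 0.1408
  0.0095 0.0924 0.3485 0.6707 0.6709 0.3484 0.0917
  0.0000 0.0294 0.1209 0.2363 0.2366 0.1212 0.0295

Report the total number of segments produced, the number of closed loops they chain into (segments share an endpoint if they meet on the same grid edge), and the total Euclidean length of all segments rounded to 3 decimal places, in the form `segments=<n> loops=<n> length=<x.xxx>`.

segments=30 loops=1 length=21.088

cell (1,1): code 0100 → (1.691,2.000)–(2.000,1.626)
cell (1,2): code 1100 → (1.388,3.000)–(1.691,2.000)
cell (1,3): code 1100 → (1.597,4.000)–(1.388,3.000)
cell (1,4): code 1000 → (2.000,4.532)–(1.597,4.000)
cell (2,1): code 0110 → (2.000,1.626)–(3.000,1.010)
cell (2,4): code 1101 → (2.661,5.000)–(2.000,4.532)
cell (2,5): code 1000 → (3.000,5.185)–(2.661,5.000)
cell (3,0): code 0100 → (3.287,1.000)–(4.000,0.970)
cell (3,1): code 1110 → (3.000,1.010)–(3.287,1.000)
cell (3,5): code 1001 → (4.000,5.231)–(3.000,5.185)
cell (4,0): code 0010 → (4.000,0.970)–(4.069,1.000)
cell (4,1): code 0111 → (4.069,1.000)–(5.000,1.417)
cell (4,4): code 1011 → (5.000,4.824)–(4.593,5.000)
cell (4,5): code 0001 → (4.593,5.000)–(4.000,5.231)
cell (5,1): code 0010 → (5.000,1.417)–(5.962,2.000)
cell (5,2): code 0111 → (5.962,2.000)–(6.000,2.030)
cell (5,4): code 1001 → (6.000,4.582)–(5.000,4.824)
cell (6,1): code 0100 → (6.138,2.000)–(7.000,1.880)
cell (6,2): code 1110 → (6.000,2.030)–(6.138,2.000)
cell (6,4): code 1101 → (6.969,5.000)–(6.000,4.582)
cell (6,5): code 1000 → (7.000,5.011)–(6.969,5.000)
cell (7,1): code 0110 → (7.000,1.880)–(8.000,1.780)
cell (7,5): code 1001 → (8.000,5.202)–(7.000,5.011)
cell (8,1): code 0010 → (8.000,1.780)–(8.467,2.000)
cell (8,2): code 0111 → (8.467,2.000)–(9.000,2.296)
cell (8,4): code 1011 → (9.000,4.704)–(8.445,5.000)
cell (8,5): code 0001 → (8.445,5.000)–(8.000,5.202)
cell (9,2): code 0010 → (9.000,2.296)–(9.522,3.000)
cell (9,3): code 0011 → (9.522,3.000)–(9.522,4.000)
cell (9,4): code 0001 → (9.522,4.000)–(9.000,4.704)
total: 30 segments, chained into 1 closed loop(s), length Σ = 21.088411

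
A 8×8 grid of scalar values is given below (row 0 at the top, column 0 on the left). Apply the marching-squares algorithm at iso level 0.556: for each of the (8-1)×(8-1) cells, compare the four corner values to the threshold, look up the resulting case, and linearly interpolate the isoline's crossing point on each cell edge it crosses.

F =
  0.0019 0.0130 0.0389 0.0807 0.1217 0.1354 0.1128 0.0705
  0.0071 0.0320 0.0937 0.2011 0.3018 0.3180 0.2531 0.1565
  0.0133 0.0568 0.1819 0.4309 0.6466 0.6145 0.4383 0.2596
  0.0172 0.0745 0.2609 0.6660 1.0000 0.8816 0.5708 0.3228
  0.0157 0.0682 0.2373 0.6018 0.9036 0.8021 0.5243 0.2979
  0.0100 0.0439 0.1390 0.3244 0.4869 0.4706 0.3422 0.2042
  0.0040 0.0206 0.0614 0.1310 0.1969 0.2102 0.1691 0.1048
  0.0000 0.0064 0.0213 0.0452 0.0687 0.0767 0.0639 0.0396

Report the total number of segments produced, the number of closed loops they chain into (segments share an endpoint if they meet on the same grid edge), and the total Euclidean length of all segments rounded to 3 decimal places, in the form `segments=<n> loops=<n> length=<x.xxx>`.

segments=14 loops=1 length=10.046

cell (1,3): code 0100 → (1.737,4.000)–(2.000,3.580)
cell (1,4): code 1100 → (1.803,5.000)–(1.737,4.000)
cell (1,5): code 1000 → (2.000,5.332)–(1.803,5.000)
cell (2,2): code 0100 → (2.532,3.000)–(3.000,2.728)
cell (2,3): code 1110 → (2.000,3.580)–(2.532,3.000)
cell (2,5): code 1101 → (2.888,6.000)–(2.000,5.332)
cell (2,6): code 1000 → (3.000,6.060)–(2.888,6.000)
cell (3,2): code 0110 → (3.000,2.728)–(4.000,2.874)
cell (3,5): code 1011 → (4.000,5.886)–(3.318,6.000)
cell (3,6): code 0001 → (3.318,6.000)–(3.000,6.060)
cell (4,2): code 0010 → (4.000,2.874)–(4.165,3.000)
cell (4,3): code 0011 → (4.165,3.000)–(4.834,4.000)
cell (4,4): code 0011 → (4.834,4.000)–(4.742,5.000)
cell (4,5): code 0001 → (4.742,5.000)–(4.000,5.886)
total: 14 segments, chained into 1 closed loop(s), length Σ = 10.046246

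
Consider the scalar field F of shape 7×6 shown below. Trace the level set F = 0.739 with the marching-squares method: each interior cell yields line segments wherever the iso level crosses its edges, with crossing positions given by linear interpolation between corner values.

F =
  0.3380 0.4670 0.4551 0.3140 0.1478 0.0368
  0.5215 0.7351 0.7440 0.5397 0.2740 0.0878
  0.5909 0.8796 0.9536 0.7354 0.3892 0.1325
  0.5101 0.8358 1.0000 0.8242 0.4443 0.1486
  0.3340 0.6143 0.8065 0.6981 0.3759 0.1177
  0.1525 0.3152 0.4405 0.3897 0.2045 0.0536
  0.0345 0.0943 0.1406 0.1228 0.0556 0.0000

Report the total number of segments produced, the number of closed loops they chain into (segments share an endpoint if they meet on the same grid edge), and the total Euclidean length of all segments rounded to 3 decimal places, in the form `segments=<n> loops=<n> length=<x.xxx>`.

segments=14 loops=1 length=9.195

cell (0,1): code 0100 → (0.983,2.000)–(1.000,1.438)
cell (0,2): code 1000 → (1.000,2.024)–(0.983,2.000)
cell (1,0): code 0100 → (1.027,1.000)–(2.000,0.513)
cell (1,1): code 1110 → (1.000,1.438)–(1.027,1.000)
cell (1,2): code 1001 → (2.000,2.984)–(1.000,2.024)
cell (2,0): code 0110 → (2.000,0.513)–(3.000,0.703)
cell (2,2): code 1101 → (2.041,3.000)–(2.000,2.984)
cell (2,3): code 1000 → (3.000,3.224)–(2.041,3.000)
cell (3,0): code 0010 → (3.000,0.703)–(3.437,1.000)
cell (3,1): code 0111 → (3.437,1.000)–(4.000,1.649)
cell (3,2): code 1011 → (4.000,2.623)–(3.676,3.000)
cell (3,3): code 0001 → (3.676,3.000)–(3.000,3.224)
cell (4,1): code 0010 → (4.000,1.649)–(4.184,2.000)
cell (4,2): code 0001 → (4.184,2.000)–(4.000,2.623)
total: 14 segments, chained into 1 closed loop(s), length Σ = 9.194722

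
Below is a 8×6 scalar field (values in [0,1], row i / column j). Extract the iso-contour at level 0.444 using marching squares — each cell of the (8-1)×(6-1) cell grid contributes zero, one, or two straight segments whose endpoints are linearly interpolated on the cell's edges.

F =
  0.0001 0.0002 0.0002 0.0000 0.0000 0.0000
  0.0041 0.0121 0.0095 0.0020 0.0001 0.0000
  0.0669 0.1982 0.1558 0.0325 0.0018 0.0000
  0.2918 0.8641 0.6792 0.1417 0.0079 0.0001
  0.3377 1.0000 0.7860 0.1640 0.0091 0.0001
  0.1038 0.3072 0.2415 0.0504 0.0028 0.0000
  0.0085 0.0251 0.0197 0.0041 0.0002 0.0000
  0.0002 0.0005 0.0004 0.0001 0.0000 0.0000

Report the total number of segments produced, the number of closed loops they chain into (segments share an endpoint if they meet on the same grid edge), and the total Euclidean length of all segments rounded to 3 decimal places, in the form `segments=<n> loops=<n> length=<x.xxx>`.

cell (2,0): code 0100 → (2.369,1.000)–(3.000,0.266)
cell (2,1): code 1100 → (2.551,2.000)–(2.369,1.000)
cell (2,2): code 1000 → (3.000,2.438)–(2.551,2.000)
cell (3,0): code 0110 → (3.000,0.266)–(4.000,0.161)
cell (3,2): code 1001 → (4.000,2.550)–(3.000,2.438)
cell (4,0): code 0010 → (4.000,0.161)–(4.803,1.000)
cell (4,1): code 0011 → (4.803,1.000)–(4.628,2.000)
cell (4,2): code 0001 → (4.628,2.000)–(4.000,2.550)
total: 8 segments, chained into 1 closed loop(s), length Σ = 7.634550

segments=8 loops=1 length=7.635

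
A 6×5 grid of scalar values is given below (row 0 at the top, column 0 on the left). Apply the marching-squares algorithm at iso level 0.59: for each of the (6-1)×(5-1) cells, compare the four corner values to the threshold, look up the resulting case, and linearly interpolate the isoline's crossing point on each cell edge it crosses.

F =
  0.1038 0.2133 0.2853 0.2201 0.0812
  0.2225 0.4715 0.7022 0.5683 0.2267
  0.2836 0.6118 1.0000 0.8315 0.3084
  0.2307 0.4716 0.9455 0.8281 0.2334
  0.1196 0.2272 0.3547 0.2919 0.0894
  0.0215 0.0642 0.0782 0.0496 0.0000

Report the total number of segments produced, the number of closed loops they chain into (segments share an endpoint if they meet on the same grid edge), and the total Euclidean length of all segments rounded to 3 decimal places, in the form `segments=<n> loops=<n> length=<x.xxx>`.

segments=12 loops=1 length=8.426

cell (0,1): code 0100 → (0.731,2.000)–(1.000,1.514)
cell (0,2): code 1000 → (1.000,2.838)–(0.731,2.000)
cell (1,0): code 0100 → (1.845,1.000)–(2.000,0.934)
cell (1,1): code 1110 → (1.000,1.514)–(1.845,1.000)
cell (1,2): code 1101 → (1.082,3.000)–(1.000,2.838)
cell (1,3): code 1000 → (2.000,3.462)–(1.082,3.000)
cell (2,0): code 0010 → (2.000,0.934)–(2.155,1.000)
cell (2,1): code 0111 → (2.155,1.000)–(3.000,1.250)
cell (2,3): code 1001 → (3.000,3.400)–(2.000,3.462)
cell (3,1): code 0010 → (3.000,1.250)–(3.602,2.000)
cell (3,2): code 0011 → (3.602,2.000)–(3.444,3.000)
cell (3,3): code 0001 → (3.444,3.000)–(3.000,3.400)
total: 12 segments, chained into 1 closed loop(s), length Σ = 8.426023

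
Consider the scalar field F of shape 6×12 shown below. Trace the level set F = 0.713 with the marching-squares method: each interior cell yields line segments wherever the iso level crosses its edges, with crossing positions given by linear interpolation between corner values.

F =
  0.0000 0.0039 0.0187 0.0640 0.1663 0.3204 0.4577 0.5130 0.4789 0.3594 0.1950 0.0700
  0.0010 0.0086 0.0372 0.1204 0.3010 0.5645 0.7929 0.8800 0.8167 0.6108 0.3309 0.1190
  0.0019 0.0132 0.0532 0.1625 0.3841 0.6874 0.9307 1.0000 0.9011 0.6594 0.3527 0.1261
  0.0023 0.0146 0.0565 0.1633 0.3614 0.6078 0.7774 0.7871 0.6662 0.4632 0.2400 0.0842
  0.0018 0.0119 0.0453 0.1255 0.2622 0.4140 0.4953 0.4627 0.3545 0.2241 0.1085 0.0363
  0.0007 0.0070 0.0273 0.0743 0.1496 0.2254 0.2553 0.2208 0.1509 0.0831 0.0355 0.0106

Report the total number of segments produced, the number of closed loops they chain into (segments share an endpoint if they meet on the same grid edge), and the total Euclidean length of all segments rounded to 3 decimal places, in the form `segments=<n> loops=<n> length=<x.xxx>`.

cell (0,5): code 0100 → (0.762,6.000)–(1.000,5.650)
cell (0,6): code 1100 → (0.545,7.000)–(0.762,6.000)
cell (0,7): code 1100 → (0.693,8.000)–(0.545,7.000)
cell (0,8): code 1000 → (1.000,8.504)–(0.693,8.000)
cell (1,5): code 0110 → (1.000,5.650)–(2.000,5.105)
cell (1,8): code 1001 → (2.000,8.778)–(1.000,8.504)
cell (2,5): code 0110 → (2.000,5.105)–(3.000,5.620)
cell (2,7): code 1011 → (3.000,7.613)–(2.801,8.000)
cell (2,8): code 0001 → (2.801,8.000)–(2.000,8.778)
cell (3,5): code 0010 → (3.000,5.620)–(3.228,6.000)
cell (3,6): code 0011 → (3.228,6.000)–(3.228,7.000)
cell (3,7): code 0001 → (3.228,7.000)–(3.000,7.613)
total: 12 segments, chained into 1 closed loop(s), length Σ = 9.997104

segments=12 loops=1 length=9.997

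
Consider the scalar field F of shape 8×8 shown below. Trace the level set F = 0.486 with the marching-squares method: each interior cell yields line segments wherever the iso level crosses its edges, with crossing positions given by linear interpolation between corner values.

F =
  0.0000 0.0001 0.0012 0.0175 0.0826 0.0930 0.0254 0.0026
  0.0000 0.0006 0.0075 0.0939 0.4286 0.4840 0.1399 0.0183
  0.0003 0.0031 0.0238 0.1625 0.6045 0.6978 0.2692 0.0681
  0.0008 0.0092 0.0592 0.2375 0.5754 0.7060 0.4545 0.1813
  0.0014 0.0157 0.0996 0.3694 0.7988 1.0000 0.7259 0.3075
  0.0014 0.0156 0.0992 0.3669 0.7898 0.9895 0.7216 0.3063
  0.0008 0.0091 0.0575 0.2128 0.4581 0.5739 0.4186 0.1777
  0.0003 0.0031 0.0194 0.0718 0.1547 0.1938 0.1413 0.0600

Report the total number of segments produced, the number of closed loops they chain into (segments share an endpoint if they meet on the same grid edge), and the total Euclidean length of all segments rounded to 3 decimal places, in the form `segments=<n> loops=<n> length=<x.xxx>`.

cell (1,3): code 0100 → (1.326,4.000)–(2.000,3.732)
cell (1,4): code 1100 → (1.009,5.000)–(1.326,4.000)
cell (1,5): code 1000 → (2.000,5.494)–(1.009,5.000)
cell (2,3): code 0110 → (2.000,3.732)–(3.000,3.735)
cell (2,5): code 1001 → (3.000,5.875)–(2.000,5.494)
cell (3,3): code 0110 → (3.000,3.735)–(4.000,3.272)
cell (3,5): code 1101 → (3.116,6.000)–(3.000,5.875)
cell (3,6): code 1000 → (4.000,6.573)–(3.116,6.000)
cell (4,3): code 0110 → (4.000,3.272)–(5.000,3.282)
cell (4,6): code 1001 → (5.000,6.567)–(4.000,6.573)
cell (5,3): code 0010 → (5.000,3.282)–(5.916,4.000)
cell (5,4): code 0111 → (5.916,4.000)–(6.000,4.241)
cell (5,5): code 1011 → (6.000,5.566)–(5.778,6.000)
cell (5,6): code 0001 → (5.778,6.000)–(5.000,6.567)
cell (6,4): code 0010 → (6.000,4.241)–(6.231,5.000)
cell (6,5): code 0001 → (6.231,5.000)–(6.000,5.566)
total: 16 segments, chained into 1 closed loop(s), length Σ = 13.552259

segments=16 loops=1 length=13.552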